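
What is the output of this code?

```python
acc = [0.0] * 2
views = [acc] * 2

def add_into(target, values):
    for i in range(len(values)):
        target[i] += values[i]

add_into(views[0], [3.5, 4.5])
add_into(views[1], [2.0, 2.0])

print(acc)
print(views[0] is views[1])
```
[5.5, 6.5]
True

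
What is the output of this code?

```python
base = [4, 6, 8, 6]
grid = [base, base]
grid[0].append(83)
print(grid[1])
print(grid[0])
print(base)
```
[4, 6, 8, 6, 83]
[4, 6, 8, 6, 83]
[4, 6, 8, 6, 83]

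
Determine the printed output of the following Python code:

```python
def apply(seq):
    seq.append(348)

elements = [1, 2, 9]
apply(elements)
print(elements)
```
[1, 2, 9, 348]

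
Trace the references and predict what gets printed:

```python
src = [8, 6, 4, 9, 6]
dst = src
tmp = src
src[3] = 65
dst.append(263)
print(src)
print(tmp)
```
[8, 6, 4, 65, 6, 263]
[8, 6, 4, 65, 6, 263]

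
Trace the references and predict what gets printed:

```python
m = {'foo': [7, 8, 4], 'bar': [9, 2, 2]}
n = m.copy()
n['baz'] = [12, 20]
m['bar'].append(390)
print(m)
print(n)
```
{'foo': [7, 8, 4], 'bar': [9, 2, 2, 390]}
{'foo': [7, 8, 4], 'bar': [9, 2, 2, 390], 'baz': [12, 20]}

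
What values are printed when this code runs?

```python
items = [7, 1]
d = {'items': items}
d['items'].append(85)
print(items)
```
[7, 1, 85]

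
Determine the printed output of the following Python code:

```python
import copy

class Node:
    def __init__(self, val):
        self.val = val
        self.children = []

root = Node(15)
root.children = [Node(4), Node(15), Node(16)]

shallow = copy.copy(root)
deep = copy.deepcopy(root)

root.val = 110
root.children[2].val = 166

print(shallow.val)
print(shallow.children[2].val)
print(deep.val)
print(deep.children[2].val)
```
15
166
15
16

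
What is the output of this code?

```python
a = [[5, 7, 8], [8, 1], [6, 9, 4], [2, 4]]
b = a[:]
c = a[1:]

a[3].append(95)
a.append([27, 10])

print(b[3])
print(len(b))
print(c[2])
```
[2, 4, 95]
4
[2, 4, 95]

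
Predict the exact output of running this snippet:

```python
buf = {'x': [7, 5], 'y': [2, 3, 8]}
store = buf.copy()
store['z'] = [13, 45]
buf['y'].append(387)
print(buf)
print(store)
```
{'x': [7, 5], 'y': [2, 3, 8, 387]}
{'x': [7, 5], 'y': [2, 3, 8, 387], 'z': [13, 45]}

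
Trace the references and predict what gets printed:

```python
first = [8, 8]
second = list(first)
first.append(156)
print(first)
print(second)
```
[8, 8, 156]
[8, 8]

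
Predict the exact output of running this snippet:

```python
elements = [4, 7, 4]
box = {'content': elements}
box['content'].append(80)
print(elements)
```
[4, 7, 4, 80]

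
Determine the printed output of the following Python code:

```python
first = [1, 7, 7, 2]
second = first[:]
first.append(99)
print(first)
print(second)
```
[1, 7, 7, 2, 99]
[1, 7, 7, 2]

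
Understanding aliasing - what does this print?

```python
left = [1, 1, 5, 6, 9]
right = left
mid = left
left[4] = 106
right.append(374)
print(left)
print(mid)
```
[1, 1, 5, 6, 106, 374]
[1, 1, 5, 6, 106, 374]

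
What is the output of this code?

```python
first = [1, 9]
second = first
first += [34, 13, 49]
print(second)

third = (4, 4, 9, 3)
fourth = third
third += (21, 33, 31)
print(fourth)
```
[1, 9, 34, 13, 49]
(4, 4, 9, 3)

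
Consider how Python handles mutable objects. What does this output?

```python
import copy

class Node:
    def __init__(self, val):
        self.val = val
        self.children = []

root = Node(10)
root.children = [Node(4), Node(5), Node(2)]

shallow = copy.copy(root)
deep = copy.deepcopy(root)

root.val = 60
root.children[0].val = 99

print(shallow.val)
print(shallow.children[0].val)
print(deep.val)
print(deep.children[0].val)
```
10
99
10
4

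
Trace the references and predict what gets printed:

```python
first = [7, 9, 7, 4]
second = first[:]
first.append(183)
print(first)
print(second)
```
[7, 9, 7, 4, 183]
[7, 9, 7, 4]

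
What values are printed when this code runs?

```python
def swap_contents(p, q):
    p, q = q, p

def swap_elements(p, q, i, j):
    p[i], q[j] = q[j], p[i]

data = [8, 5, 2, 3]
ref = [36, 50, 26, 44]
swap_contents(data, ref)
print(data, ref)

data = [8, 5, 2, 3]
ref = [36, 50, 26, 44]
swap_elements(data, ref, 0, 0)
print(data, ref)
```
[8, 5, 2, 3] [36, 50, 26, 44]
[36, 5, 2, 3] [8, 50, 26, 44]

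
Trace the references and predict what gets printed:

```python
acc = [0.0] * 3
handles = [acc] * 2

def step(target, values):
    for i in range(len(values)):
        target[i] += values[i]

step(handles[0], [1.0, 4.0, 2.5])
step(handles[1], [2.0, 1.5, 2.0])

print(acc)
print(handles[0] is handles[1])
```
[3.0, 5.5, 4.5]
True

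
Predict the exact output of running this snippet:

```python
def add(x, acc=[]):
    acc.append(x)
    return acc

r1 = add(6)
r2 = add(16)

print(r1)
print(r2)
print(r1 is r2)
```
[6, 16]
[6, 16]
True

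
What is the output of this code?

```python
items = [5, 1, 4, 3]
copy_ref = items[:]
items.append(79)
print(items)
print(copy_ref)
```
[5, 1, 4, 3, 79]
[5, 1, 4, 3]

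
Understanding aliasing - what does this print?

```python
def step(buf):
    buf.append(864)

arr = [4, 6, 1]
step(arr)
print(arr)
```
[4, 6, 1, 864]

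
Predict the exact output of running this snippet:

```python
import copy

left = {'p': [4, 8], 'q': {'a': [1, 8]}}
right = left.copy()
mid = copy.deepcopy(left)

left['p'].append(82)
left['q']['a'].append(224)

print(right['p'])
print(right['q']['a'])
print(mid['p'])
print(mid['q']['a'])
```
[4, 8, 82]
[1, 8, 224]
[4, 8]
[1, 8]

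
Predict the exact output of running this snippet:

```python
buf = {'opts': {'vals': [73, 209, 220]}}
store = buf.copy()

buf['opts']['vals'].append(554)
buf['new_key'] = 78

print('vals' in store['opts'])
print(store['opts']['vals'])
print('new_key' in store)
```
True
[73, 209, 220, 554]
False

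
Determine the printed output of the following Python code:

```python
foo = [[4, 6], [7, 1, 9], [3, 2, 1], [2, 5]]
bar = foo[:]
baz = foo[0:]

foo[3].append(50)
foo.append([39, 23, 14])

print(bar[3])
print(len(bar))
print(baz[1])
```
[2, 5, 50]
4
[7, 1, 9]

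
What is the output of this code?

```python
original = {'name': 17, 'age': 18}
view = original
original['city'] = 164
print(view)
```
{'name': 17, 'age': 18, 'city': 164}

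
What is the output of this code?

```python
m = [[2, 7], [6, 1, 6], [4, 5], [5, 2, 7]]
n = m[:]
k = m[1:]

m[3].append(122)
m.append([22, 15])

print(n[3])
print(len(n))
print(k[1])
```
[5, 2, 7, 122]
4
[4, 5]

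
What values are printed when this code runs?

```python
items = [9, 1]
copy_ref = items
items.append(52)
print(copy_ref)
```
[9, 1, 52]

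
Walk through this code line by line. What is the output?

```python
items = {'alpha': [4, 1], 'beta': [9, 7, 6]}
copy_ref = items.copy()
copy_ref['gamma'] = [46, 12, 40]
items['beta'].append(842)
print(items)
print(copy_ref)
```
{'alpha': [4, 1], 'beta': [9, 7, 6, 842]}
{'alpha': [4, 1], 'beta': [9, 7, 6, 842], 'gamma': [46, 12, 40]}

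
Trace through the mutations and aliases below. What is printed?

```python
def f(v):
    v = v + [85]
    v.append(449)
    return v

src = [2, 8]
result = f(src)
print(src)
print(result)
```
[2, 8]
[2, 8, 85, 449]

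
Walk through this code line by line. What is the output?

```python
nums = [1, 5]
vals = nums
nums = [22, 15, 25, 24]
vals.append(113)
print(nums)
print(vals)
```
[22, 15, 25, 24]
[1, 5, 113]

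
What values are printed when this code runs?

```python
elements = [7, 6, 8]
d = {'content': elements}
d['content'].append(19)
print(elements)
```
[7, 6, 8, 19]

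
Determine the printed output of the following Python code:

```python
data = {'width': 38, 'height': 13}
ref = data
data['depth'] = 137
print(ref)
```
{'width': 38, 'height': 13, 'depth': 137}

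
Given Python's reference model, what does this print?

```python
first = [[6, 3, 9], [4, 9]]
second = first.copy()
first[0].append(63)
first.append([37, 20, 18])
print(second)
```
[[6, 3, 9, 63], [4, 9]]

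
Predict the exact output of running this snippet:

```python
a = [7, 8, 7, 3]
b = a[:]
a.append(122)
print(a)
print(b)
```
[7, 8, 7, 3, 122]
[7, 8, 7, 3]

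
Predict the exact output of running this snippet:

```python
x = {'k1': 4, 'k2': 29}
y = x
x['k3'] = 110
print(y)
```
{'k1': 4, 'k2': 29, 'k3': 110}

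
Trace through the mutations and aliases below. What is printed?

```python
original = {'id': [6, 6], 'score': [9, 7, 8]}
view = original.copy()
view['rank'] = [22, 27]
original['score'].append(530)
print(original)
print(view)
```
{'id': [6, 6], 'score': [9, 7, 8, 530]}
{'id': [6, 6], 'score': [9, 7, 8, 530], 'rank': [22, 27]}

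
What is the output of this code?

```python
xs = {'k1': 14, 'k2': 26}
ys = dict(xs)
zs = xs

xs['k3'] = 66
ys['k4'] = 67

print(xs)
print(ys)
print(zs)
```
{'k1': 14, 'k2': 26, 'k3': 66}
{'k1': 14, 'k2': 26, 'k4': 67}
{'k1': 14, 'k2': 26, 'k3': 66}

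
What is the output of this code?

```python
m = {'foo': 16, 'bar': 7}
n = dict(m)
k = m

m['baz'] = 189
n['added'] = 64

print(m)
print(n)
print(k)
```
{'foo': 16, 'bar': 7, 'baz': 189}
{'foo': 16, 'bar': 7, 'added': 64}
{'foo': 16, 'bar': 7, 'baz': 189}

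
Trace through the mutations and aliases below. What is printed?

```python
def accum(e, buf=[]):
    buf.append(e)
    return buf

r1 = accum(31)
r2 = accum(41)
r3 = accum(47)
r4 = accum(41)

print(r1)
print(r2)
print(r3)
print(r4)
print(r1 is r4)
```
[31, 41, 47, 41]
[31, 41, 47, 41]
[31, 41, 47, 41]
[31, 41, 47, 41]
True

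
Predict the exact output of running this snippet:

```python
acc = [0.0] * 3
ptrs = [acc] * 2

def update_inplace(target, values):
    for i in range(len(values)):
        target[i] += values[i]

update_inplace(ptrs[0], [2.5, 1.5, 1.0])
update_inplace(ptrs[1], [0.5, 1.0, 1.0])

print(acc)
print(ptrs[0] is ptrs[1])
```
[3.0, 2.5, 2.0]
True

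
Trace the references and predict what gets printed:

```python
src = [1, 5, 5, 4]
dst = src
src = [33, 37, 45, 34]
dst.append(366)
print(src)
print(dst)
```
[33, 37, 45, 34]
[1, 5, 5, 4, 366]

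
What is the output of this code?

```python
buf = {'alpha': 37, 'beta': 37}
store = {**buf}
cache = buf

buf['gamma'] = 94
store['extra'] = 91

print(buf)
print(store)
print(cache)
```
{'alpha': 37, 'beta': 37, 'gamma': 94}
{'alpha': 37, 'beta': 37, 'extra': 91}
{'alpha': 37, 'beta': 37, 'gamma': 94}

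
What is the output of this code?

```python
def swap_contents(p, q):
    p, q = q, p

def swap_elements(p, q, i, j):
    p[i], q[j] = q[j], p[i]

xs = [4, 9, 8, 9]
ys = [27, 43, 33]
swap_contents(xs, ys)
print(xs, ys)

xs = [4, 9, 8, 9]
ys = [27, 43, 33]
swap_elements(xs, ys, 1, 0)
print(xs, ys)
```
[4, 9, 8, 9] [27, 43, 33]
[4, 27, 8, 9] [9, 43, 33]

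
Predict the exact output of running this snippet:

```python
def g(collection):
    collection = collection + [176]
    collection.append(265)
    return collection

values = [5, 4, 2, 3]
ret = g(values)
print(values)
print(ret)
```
[5, 4, 2, 3]
[5, 4, 2, 3, 176, 265]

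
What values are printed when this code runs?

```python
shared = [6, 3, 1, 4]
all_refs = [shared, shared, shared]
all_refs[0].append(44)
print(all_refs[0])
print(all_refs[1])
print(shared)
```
[6, 3, 1, 4, 44]
[6, 3, 1, 4, 44]
[6, 3, 1, 4, 44]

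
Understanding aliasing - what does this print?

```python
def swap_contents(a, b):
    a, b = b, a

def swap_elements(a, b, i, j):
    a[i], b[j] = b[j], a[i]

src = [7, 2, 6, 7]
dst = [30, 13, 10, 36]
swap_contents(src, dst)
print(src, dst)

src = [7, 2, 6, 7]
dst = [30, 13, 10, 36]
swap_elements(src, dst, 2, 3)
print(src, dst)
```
[7, 2, 6, 7] [30, 13, 10, 36]
[7, 2, 36, 7] [30, 13, 10, 6]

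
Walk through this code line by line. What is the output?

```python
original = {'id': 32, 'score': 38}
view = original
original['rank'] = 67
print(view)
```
{'id': 32, 'score': 38, 'rank': 67}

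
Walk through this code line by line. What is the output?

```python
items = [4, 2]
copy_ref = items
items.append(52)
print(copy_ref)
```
[4, 2, 52]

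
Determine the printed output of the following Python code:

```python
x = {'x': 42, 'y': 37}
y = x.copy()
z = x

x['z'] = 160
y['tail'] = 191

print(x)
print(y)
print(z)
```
{'x': 42, 'y': 37, 'z': 160}
{'x': 42, 'y': 37, 'tail': 191}
{'x': 42, 'y': 37, 'z': 160}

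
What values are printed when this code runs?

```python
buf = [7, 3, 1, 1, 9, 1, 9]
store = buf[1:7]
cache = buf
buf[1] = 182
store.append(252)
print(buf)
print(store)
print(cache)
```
[7, 182, 1, 1, 9, 1, 9]
[3, 1, 1, 9, 1, 9, 252]
[7, 182, 1, 1, 9, 1, 9]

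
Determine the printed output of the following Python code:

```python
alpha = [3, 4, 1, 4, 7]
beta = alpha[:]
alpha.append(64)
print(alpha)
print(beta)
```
[3, 4, 1, 4, 7, 64]
[3, 4, 1, 4, 7]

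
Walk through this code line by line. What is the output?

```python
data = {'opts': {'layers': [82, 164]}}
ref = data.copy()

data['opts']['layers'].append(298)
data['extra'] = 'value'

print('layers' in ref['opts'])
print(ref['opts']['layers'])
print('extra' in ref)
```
True
[82, 164, 298]
False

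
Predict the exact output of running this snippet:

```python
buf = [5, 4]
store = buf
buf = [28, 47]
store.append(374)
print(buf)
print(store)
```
[28, 47]
[5, 4, 374]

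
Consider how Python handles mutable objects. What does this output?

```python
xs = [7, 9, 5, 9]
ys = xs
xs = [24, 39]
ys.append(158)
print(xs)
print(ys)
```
[24, 39]
[7, 9, 5, 9, 158]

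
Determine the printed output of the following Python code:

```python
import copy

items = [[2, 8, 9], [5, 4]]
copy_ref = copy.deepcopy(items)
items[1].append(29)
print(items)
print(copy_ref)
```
[[2, 8, 9], [5, 4, 29]]
[[2, 8, 9], [5, 4]]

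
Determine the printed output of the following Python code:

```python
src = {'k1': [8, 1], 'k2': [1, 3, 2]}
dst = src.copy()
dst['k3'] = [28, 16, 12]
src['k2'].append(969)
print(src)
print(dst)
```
{'k1': [8, 1], 'k2': [1, 3, 2, 969]}
{'k1': [8, 1], 'k2': [1, 3, 2, 969], 'k3': [28, 16, 12]}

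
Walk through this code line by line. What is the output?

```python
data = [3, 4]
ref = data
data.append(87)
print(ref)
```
[3, 4, 87]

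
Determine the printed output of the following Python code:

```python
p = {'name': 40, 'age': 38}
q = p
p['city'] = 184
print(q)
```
{'name': 40, 'age': 38, 'city': 184}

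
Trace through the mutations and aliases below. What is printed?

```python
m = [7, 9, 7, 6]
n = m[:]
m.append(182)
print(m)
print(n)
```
[7, 9, 7, 6, 182]
[7, 9, 7, 6]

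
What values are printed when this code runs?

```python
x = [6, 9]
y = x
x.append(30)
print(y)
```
[6, 9, 30]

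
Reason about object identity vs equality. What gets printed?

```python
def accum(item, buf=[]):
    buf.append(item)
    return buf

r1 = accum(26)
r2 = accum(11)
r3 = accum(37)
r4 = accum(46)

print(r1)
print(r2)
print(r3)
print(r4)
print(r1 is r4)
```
[26, 11, 37, 46]
[26, 11, 37, 46]
[26, 11, 37, 46]
[26, 11, 37, 46]
True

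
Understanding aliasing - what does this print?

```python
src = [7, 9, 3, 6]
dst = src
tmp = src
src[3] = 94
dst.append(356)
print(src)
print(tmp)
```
[7, 9, 3, 94, 356]
[7, 9, 3, 94, 356]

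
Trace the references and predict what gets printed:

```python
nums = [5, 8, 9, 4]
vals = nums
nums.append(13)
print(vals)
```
[5, 8, 9, 4, 13]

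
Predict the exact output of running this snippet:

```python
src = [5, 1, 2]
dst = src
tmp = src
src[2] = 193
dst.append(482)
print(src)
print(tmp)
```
[5, 1, 193, 482]
[5, 1, 193, 482]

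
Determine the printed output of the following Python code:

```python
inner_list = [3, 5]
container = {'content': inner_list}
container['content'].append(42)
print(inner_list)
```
[3, 5, 42]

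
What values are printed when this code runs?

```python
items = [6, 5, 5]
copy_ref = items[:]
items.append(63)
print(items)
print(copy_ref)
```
[6, 5, 5, 63]
[6, 5, 5]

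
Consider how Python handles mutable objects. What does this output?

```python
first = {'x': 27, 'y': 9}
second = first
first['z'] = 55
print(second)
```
{'x': 27, 'y': 9, 'z': 55}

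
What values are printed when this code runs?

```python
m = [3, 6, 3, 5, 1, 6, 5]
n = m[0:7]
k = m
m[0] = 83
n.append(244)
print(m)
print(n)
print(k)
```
[83, 6, 3, 5, 1, 6, 5]
[3, 6, 3, 5, 1, 6, 5, 244]
[83, 6, 3, 5, 1, 6, 5]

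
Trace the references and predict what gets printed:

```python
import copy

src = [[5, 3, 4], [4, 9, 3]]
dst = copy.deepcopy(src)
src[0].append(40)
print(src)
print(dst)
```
[[5, 3, 4, 40], [4, 9, 3]]
[[5, 3, 4], [4, 9, 3]]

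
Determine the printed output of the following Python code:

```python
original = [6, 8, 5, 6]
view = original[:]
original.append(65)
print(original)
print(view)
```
[6, 8, 5, 6, 65]
[6, 8, 5, 6]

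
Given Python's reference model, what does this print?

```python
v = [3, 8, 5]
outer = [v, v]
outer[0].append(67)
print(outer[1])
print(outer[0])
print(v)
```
[3, 8, 5, 67]
[3, 8, 5, 67]
[3, 8, 5, 67]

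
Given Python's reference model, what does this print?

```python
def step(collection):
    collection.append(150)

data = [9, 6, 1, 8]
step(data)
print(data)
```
[9, 6, 1, 8, 150]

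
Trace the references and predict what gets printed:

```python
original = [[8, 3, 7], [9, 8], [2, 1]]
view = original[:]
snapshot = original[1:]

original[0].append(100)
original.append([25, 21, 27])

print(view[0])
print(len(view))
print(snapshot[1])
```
[8, 3, 7, 100]
3
[2, 1]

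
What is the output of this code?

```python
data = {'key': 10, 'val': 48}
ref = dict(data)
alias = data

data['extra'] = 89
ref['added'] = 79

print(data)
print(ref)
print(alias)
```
{'key': 10, 'val': 48, 'extra': 89}
{'key': 10, 'val': 48, 'added': 79}
{'key': 10, 'val': 48, 'extra': 89}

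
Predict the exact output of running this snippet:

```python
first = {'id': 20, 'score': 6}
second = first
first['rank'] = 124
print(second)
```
{'id': 20, 'score': 6, 'rank': 124}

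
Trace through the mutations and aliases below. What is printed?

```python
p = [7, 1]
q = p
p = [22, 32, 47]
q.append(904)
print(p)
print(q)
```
[22, 32, 47]
[7, 1, 904]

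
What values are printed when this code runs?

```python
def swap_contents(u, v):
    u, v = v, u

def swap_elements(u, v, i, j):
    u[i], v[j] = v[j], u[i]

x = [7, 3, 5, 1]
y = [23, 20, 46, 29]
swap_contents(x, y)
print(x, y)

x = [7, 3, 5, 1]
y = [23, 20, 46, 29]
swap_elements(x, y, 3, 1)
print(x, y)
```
[7, 3, 5, 1] [23, 20, 46, 29]
[7, 3, 5, 20] [23, 1, 46, 29]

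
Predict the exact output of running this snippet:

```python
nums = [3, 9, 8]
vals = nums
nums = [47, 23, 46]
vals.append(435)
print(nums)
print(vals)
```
[47, 23, 46]
[3, 9, 8, 435]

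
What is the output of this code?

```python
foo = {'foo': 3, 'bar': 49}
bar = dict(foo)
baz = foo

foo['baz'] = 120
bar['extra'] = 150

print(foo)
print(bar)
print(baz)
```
{'foo': 3, 'bar': 49, 'baz': 120}
{'foo': 3, 'bar': 49, 'extra': 150}
{'foo': 3, 'bar': 49, 'baz': 120}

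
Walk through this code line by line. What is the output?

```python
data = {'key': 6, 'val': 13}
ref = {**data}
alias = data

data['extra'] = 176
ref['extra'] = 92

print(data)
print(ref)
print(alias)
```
{'key': 6, 'val': 13, 'extra': 176}
{'key': 6, 'val': 13, 'extra': 92}
{'key': 6, 'val': 13, 'extra': 176}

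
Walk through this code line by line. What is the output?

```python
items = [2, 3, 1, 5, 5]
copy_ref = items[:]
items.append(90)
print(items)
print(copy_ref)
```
[2, 3, 1, 5, 5, 90]
[2, 3, 1, 5, 5]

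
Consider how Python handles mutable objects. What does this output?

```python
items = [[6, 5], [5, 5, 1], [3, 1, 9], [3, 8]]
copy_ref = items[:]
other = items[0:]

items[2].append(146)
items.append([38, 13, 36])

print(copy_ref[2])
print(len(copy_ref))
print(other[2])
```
[3, 1, 9, 146]
4
[3, 1, 9, 146]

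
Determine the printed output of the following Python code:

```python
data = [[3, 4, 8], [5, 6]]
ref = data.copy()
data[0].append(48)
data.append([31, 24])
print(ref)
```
[[3, 4, 8, 48], [5, 6]]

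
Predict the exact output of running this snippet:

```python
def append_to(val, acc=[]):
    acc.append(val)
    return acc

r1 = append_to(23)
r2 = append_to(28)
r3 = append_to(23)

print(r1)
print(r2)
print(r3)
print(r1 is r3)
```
[23, 28, 23]
[23, 28, 23]
[23, 28, 23]
True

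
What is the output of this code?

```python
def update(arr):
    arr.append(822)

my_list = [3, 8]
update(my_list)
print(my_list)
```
[3, 8, 822]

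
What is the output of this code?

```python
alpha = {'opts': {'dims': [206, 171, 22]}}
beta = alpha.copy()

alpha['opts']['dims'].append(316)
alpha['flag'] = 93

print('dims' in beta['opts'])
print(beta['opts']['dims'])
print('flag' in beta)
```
True
[206, 171, 22, 316]
False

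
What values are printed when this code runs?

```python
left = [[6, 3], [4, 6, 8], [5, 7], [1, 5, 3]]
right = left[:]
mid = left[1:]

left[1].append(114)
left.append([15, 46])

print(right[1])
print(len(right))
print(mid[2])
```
[4, 6, 8, 114]
4
[1, 5, 3]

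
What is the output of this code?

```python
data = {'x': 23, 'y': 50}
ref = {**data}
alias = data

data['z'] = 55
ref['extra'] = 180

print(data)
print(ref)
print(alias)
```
{'x': 23, 'y': 50, 'z': 55}
{'x': 23, 'y': 50, 'extra': 180}
{'x': 23, 'y': 50, 'z': 55}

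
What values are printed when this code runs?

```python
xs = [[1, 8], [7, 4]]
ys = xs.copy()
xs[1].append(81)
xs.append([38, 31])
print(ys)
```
[[1, 8], [7, 4, 81]]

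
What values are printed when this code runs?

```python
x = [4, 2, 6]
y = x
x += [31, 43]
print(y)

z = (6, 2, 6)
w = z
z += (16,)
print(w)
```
[4, 2, 6, 31, 43]
(6, 2, 6)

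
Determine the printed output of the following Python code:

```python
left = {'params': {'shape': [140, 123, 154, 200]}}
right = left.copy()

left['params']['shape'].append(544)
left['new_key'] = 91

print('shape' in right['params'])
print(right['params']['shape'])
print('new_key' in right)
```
True
[140, 123, 154, 200, 544]
False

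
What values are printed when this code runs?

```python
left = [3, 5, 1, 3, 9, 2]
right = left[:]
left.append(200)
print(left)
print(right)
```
[3, 5, 1, 3, 9, 2, 200]
[3, 5, 1, 3, 9, 2]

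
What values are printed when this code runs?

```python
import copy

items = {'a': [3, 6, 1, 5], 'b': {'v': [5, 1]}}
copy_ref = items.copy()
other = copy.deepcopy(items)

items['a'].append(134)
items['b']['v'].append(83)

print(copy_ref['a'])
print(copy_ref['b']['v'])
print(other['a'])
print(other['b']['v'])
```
[3, 6, 1, 5, 134]
[5, 1, 83]
[3, 6, 1, 5]
[5, 1]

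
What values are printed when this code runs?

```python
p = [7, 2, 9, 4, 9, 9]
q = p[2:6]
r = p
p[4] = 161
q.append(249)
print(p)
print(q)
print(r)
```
[7, 2, 9, 4, 161, 9]
[9, 4, 9, 9, 249]
[7, 2, 9, 4, 161, 9]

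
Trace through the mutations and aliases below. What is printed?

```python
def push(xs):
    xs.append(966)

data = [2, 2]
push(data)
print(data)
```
[2, 2, 966]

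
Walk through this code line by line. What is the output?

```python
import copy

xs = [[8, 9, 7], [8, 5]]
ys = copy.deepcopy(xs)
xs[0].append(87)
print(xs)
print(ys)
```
[[8, 9, 7, 87], [8, 5]]
[[8, 9, 7], [8, 5]]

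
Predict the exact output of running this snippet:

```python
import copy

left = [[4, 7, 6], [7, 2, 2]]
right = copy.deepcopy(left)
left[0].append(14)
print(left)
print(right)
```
[[4, 7, 6, 14], [7, 2, 2]]
[[4, 7, 6], [7, 2, 2]]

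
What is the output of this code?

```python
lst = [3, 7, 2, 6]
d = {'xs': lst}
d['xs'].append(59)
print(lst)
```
[3, 7, 2, 6, 59]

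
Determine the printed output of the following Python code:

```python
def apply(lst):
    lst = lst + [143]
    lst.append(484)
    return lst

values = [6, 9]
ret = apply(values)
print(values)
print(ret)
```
[6, 9]
[6, 9, 143, 484]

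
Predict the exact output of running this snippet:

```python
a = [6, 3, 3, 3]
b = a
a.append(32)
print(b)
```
[6, 3, 3, 3, 32]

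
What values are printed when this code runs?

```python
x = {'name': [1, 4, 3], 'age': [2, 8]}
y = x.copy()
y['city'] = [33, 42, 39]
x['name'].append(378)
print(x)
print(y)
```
{'name': [1, 4, 3, 378], 'age': [2, 8]}
{'name': [1, 4, 3, 378], 'age': [2, 8], 'city': [33, 42, 39]}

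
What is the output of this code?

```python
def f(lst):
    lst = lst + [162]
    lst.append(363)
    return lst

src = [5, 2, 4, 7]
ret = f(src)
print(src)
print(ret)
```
[5, 2, 4, 7]
[5, 2, 4, 7, 162, 363]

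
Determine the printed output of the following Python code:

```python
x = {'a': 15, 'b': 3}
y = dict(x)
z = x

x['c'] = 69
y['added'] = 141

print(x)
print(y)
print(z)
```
{'a': 15, 'b': 3, 'c': 69}
{'a': 15, 'b': 3, 'added': 141}
{'a': 15, 'b': 3, 'c': 69}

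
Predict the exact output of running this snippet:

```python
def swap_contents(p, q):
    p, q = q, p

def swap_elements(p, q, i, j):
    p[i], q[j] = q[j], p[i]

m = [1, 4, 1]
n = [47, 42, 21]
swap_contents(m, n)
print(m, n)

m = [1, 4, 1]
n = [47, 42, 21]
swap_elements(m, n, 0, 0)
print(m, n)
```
[1, 4, 1] [47, 42, 21]
[47, 4, 1] [1, 42, 21]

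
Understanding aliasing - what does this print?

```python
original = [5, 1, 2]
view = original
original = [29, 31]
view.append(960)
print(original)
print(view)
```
[29, 31]
[5, 1, 2, 960]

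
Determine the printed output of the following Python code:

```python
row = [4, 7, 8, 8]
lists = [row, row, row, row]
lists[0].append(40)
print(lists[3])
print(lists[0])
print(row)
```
[4, 7, 8, 8, 40]
[4, 7, 8, 8, 40]
[4, 7, 8, 8, 40]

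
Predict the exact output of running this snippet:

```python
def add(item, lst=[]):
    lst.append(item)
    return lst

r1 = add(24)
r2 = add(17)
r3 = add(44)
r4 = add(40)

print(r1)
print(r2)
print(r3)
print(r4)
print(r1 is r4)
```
[24, 17, 44, 40]
[24, 17, 44, 40]
[24, 17, 44, 40]
[24, 17, 44, 40]
True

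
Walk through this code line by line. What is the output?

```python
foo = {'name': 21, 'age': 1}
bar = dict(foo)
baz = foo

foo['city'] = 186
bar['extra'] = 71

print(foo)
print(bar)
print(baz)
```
{'name': 21, 'age': 1, 'city': 186}
{'name': 21, 'age': 1, 'extra': 71}
{'name': 21, 'age': 1, 'city': 186}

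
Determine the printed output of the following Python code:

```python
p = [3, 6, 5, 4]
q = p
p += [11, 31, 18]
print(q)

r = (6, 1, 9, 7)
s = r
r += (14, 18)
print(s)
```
[3, 6, 5, 4, 11, 31, 18]
(6, 1, 9, 7)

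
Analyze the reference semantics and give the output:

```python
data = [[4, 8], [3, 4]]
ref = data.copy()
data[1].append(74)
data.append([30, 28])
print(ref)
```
[[4, 8], [3, 4, 74]]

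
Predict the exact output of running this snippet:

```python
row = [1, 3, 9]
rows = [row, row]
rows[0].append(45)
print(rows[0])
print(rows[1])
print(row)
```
[1, 3, 9, 45]
[1, 3, 9, 45]
[1, 3, 9, 45]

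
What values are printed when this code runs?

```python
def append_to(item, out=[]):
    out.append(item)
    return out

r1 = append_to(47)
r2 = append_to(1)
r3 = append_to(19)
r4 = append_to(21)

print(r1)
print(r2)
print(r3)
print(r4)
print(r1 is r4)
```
[47, 1, 19, 21]
[47, 1, 19, 21]
[47, 1, 19, 21]
[47, 1, 19, 21]
True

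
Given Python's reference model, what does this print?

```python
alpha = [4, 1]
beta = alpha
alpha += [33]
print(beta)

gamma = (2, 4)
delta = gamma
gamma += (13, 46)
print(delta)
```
[4, 1, 33]
(2, 4)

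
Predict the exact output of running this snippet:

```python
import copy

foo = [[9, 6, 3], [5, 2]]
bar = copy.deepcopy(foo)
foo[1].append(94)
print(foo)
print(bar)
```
[[9, 6, 3], [5, 2, 94]]
[[9, 6, 3], [5, 2]]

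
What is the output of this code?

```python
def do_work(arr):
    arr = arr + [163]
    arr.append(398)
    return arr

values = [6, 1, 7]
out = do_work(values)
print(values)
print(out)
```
[6, 1, 7]
[6, 1, 7, 163, 398]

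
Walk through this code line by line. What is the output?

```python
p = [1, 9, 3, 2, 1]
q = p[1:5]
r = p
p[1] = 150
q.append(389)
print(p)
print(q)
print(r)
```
[1, 150, 3, 2, 1]
[9, 3, 2, 1, 389]
[1, 150, 3, 2, 1]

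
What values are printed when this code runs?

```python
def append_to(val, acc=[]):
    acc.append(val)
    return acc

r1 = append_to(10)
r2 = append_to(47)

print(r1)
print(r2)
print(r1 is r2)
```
[10, 47]
[10, 47]
True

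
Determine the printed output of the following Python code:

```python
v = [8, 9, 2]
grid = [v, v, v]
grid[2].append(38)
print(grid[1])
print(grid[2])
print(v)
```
[8, 9, 2, 38]
[8, 9, 2, 38]
[8, 9, 2, 38]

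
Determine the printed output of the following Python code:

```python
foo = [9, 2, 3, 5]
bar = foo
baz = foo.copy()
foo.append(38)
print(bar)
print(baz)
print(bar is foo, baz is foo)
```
[9, 2, 3, 5, 38]
[9, 2, 3, 5]
True False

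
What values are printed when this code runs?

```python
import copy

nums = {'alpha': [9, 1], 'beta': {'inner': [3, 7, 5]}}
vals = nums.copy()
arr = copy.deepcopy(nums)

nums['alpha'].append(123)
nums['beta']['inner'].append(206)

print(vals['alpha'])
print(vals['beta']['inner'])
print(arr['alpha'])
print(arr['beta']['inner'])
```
[9, 1, 123]
[3, 7, 5, 206]
[9, 1]
[3, 7, 5]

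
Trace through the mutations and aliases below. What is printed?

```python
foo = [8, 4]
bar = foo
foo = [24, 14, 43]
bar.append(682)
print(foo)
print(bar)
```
[24, 14, 43]
[8, 4, 682]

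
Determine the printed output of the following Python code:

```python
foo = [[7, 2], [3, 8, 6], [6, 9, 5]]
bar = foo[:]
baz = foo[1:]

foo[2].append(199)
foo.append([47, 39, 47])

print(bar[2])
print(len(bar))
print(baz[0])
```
[6, 9, 5, 199]
3
[3, 8, 6]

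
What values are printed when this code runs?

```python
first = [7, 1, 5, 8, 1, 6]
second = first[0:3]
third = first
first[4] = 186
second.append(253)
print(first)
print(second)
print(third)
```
[7, 1, 5, 8, 186, 6]
[7, 1, 5, 253]
[7, 1, 5, 8, 186, 6]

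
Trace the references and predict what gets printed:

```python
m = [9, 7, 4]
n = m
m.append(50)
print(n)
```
[9, 7, 4, 50]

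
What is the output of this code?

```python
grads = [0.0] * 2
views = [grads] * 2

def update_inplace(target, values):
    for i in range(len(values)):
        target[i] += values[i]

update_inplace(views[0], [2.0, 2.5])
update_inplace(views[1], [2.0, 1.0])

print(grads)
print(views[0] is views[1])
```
[4.0, 3.5]
True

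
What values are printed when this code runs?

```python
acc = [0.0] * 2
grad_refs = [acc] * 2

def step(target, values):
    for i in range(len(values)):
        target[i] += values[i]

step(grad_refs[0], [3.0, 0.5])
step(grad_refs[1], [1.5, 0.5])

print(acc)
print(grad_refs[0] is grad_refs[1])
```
[4.5, 1.0]
True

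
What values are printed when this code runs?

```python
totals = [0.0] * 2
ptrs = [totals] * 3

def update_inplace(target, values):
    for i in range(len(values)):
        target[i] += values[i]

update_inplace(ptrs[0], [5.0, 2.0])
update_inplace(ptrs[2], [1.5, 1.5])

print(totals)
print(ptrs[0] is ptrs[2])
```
[6.5, 3.5]
True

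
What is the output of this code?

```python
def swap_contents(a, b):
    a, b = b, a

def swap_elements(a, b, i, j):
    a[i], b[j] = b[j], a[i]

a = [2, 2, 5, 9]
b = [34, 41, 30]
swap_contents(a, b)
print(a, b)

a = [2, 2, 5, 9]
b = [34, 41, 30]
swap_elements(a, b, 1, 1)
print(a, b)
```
[2, 2, 5, 9] [34, 41, 30]
[2, 41, 5, 9] [34, 2, 30]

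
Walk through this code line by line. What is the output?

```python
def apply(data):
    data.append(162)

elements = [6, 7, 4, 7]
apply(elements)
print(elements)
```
[6, 7, 4, 7, 162]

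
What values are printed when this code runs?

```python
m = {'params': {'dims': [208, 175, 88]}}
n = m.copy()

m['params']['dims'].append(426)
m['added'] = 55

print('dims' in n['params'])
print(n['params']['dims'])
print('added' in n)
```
True
[208, 175, 88, 426]
False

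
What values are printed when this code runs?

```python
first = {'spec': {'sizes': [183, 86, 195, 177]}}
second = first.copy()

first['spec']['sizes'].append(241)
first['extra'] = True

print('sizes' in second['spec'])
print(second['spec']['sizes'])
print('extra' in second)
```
True
[183, 86, 195, 177, 241]
False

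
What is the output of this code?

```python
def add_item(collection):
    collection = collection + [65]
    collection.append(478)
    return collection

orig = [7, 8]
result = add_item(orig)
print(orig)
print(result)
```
[7, 8]
[7, 8, 65, 478]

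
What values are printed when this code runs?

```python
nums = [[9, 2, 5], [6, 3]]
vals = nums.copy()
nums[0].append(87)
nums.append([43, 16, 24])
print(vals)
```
[[9, 2, 5, 87], [6, 3]]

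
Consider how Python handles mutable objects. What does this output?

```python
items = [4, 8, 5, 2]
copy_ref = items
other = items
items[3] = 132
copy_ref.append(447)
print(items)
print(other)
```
[4, 8, 5, 132, 447]
[4, 8, 5, 132, 447]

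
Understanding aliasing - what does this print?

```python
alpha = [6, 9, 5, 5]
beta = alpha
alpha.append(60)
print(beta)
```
[6, 9, 5, 5, 60]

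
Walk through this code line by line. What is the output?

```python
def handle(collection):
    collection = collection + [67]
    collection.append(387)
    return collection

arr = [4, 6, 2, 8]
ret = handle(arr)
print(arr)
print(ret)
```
[4, 6, 2, 8]
[4, 6, 2, 8, 67, 387]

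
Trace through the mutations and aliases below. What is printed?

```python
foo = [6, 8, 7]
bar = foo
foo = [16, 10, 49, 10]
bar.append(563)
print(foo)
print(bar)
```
[16, 10, 49, 10]
[6, 8, 7, 563]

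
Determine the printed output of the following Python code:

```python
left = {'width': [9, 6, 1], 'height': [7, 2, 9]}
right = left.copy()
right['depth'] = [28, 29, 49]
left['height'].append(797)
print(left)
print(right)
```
{'width': [9, 6, 1], 'height': [7, 2, 9, 797]}
{'width': [9, 6, 1], 'height': [7, 2, 9, 797], 'depth': [28, 29, 49]}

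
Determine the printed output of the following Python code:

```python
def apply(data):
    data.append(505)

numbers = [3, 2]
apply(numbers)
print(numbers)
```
[3, 2, 505]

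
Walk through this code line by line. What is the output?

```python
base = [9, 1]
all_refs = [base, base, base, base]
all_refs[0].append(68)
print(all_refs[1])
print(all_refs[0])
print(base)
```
[9, 1, 68]
[9, 1, 68]
[9, 1, 68]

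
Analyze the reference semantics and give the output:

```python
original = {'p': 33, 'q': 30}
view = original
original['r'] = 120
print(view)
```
{'p': 33, 'q': 30, 'r': 120}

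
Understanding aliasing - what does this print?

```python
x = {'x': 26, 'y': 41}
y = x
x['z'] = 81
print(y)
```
{'x': 26, 'y': 41, 'z': 81}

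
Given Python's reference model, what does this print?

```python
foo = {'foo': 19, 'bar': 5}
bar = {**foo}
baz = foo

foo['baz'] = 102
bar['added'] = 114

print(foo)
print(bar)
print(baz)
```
{'foo': 19, 'bar': 5, 'baz': 102}
{'foo': 19, 'bar': 5, 'added': 114}
{'foo': 19, 'bar': 5, 'baz': 102}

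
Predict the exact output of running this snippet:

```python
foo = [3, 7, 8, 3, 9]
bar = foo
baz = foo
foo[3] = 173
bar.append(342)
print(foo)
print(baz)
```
[3, 7, 8, 173, 9, 342]
[3, 7, 8, 173, 9, 342]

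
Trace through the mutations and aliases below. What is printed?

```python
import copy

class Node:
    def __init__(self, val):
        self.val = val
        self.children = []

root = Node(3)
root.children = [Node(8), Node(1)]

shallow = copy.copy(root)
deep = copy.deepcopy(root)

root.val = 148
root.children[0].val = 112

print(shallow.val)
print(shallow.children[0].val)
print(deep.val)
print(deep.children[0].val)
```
3
112
3
8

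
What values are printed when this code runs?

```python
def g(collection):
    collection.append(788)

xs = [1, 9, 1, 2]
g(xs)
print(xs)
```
[1, 9, 1, 2, 788]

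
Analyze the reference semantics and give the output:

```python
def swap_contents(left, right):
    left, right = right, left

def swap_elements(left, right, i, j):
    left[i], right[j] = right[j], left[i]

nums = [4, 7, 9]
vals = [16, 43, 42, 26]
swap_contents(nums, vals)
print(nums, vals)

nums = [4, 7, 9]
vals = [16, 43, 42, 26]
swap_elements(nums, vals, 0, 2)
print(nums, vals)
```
[4, 7, 9] [16, 43, 42, 26]
[42, 7, 9] [16, 43, 4, 26]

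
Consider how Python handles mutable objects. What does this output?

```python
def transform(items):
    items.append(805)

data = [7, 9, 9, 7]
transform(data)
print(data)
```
[7, 9, 9, 7, 805]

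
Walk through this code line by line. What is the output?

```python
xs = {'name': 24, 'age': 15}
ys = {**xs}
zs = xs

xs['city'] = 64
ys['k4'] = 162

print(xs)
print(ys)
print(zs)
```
{'name': 24, 'age': 15, 'city': 64}
{'name': 24, 'age': 15, 'k4': 162}
{'name': 24, 'age': 15, 'city': 64}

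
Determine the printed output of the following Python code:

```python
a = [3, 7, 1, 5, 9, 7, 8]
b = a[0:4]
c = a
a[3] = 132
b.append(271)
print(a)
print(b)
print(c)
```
[3, 7, 1, 132, 9, 7, 8]
[3, 7, 1, 5, 271]
[3, 7, 1, 132, 9, 7, 8]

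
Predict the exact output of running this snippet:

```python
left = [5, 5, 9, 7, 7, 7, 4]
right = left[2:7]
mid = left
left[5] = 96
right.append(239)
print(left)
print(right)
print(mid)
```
[5, 5, 9, 7, 7, 96, 4]
[9, 7, 7, 7, 4, 239]
[5, 5, 9, 7, 7, 96, 4]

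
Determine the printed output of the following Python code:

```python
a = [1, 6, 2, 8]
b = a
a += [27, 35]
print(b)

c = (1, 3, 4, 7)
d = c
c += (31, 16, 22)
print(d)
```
[1, 6, 2, 8, 27, 35]
(1, 3, 4, 7)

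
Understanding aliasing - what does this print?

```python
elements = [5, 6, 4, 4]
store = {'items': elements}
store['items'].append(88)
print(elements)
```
[5, 6, 4, 4, 88]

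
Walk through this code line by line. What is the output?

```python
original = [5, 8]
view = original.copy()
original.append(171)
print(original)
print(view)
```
[5, 8, 171]
[5, 8]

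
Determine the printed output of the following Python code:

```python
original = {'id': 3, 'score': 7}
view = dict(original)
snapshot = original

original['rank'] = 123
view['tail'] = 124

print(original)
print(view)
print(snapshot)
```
{'id': 3, 'score': 7, 'rank': 123}
{'id': 3, 'score': 7, 'tail': 124}
{'id': 3, 'score': 7, 'rank': 123}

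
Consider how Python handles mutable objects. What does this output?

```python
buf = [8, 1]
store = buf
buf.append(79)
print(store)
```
[8, 1, 79]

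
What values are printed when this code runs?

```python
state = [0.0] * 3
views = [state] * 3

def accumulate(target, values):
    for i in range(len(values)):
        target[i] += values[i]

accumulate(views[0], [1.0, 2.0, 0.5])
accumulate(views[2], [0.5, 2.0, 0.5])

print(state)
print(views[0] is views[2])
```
[1.5, 4.0, 1.0]
True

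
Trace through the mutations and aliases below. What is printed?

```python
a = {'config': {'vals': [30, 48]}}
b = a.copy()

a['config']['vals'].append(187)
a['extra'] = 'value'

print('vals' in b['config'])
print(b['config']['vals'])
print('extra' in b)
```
True
[30, 48, 187]
False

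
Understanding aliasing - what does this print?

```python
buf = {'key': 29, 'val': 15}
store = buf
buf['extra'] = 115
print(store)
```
{'key': 29, 'val': 15, 'extra': 115}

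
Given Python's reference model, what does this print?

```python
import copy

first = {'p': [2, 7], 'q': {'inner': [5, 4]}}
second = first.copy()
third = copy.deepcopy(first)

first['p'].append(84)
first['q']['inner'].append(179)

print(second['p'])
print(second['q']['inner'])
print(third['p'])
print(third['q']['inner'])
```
[2, 7, 84]
[5, 4, 179]
[2, 7]
[5, 4]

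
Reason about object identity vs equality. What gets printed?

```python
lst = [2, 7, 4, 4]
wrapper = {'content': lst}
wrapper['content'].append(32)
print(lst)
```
[2, 7, 4, 4, 32]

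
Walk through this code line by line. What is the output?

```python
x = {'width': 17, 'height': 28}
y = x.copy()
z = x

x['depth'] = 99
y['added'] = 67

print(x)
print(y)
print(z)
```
{'width': 17, 'height': 28, 'depth': 99}
{'width': 17, 'height': 28, 'added': 67}
{'width': 17, 'height': 28, 'depth': 99}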